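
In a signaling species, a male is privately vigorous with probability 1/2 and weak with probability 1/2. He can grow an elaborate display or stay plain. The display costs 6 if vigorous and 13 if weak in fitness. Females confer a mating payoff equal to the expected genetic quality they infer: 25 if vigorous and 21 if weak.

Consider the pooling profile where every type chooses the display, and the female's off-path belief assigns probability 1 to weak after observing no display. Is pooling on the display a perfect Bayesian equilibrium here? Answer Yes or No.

No

On path, the female holds the prior and pays 1/2·25 + 1/2·21 = 23. Off path (no display), believing weak, it pays 21.
vigorous: the display nets 23 − 6 = 17; no display nets 21. vigorous would deviate.
weak: the display nets 23 − 13 = 10; no display nets 21. weak would deviate.
A type deviates, so pooling fails.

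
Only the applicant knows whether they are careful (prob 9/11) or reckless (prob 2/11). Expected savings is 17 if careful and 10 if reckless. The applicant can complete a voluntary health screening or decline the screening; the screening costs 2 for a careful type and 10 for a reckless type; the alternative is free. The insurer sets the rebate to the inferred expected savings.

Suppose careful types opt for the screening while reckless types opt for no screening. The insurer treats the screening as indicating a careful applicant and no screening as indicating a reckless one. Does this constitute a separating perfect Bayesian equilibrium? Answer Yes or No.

Yes

Under these beliefs, the screening earns rebate 17 and no screening earns rebate 10.
careful: the screening nets 17 − 2 = 15; no screening nets 10. careful prefers the screening.
reckless: the screening nets 17 − 10 = 7; no screening nets 10. reckless prefers no screening.
Neither type deviates, so the separating profile is an equilibrium.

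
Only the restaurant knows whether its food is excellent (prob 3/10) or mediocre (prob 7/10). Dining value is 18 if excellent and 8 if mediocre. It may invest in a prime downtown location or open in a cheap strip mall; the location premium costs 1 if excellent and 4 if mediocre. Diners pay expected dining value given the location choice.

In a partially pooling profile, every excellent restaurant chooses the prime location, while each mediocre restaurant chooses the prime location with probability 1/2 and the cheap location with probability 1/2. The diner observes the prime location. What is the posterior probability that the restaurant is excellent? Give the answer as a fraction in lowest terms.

P(the prime location) = (3/10)·1 + (7/10)·(1/2) = 13/20.
By Bayes' rule, P(excellent | the prime location) = (3/10) / (13/20) = 6/13.

6/13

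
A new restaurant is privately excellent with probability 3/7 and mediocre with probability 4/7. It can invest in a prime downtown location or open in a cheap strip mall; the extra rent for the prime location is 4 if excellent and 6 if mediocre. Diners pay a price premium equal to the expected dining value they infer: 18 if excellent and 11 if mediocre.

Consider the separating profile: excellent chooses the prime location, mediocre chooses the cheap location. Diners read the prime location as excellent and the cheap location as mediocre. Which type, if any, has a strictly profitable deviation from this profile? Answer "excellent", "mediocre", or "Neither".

The prime location pays 18; the cheap location pays 11.
excellent: assigned the prime location, nets 18 − 4 = 14; deviating to the cheap location nets 11.
mediocre: assigned the cheap location, nets 11; deviating to the prime location nets 18 − 6 = 12.
The mediocre type gains 1 by deviating.

mediocre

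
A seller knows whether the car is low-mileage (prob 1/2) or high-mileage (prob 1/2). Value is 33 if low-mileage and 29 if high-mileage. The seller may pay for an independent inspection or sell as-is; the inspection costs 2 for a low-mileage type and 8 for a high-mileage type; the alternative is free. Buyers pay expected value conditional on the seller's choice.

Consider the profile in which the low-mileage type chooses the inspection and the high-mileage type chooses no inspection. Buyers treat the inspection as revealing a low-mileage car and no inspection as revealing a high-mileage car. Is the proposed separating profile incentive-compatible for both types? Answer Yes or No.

Under these beliefs, the inspection earns price 33 and no inspection earns price 29.
low-mileage: the inspection nets 33 − 2 = 31; no inspection nets 29. low-mileage prefers the inspection.
high-mileage: the inspection nets 33 − 8 = 25; no inspection nets 29. high-mileage prefers no inspection.
Neither type deviates, so the separating profile is an equilibrium.

Yes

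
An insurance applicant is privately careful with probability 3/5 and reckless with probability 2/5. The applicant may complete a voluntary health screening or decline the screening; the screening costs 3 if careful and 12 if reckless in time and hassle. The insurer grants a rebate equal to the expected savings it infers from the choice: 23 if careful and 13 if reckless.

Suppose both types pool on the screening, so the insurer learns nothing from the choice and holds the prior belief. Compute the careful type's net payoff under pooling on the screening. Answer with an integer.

16

Pooled rebate = 3/5·23 + 2/5·13 = 19.
careful pays cost 3 for the screening, so net payoff = 19 − 3 = 16.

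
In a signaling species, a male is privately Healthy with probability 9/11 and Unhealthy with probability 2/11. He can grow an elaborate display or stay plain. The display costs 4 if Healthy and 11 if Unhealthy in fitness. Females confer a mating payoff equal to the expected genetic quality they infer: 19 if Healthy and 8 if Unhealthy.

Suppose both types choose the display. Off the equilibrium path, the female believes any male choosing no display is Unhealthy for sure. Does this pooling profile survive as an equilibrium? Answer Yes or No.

On path, the female holds the prior and pays 9/11·19 + 2/11·8 = 17. Off path (no display), believing Unhealthy, it pays 8.
Healthy: the display nets 17 − 4 = 13; no display nets 8. Healthy stays.
Unhealthy: the display nets 17 − 11 = 6; no display nets 8. Unhealthy would deviate.
A type deviates, so pooling fails.

No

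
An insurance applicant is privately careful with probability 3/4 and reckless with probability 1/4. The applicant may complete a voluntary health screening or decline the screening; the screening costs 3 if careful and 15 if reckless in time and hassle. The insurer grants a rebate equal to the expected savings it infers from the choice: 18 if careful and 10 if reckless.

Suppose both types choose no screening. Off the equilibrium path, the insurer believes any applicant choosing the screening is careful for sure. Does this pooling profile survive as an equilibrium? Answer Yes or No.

Yes

On path, the insurer holds the prior and pays 3/4·18 + 1/4·10 = 16. Off path (the screening), believing careful, it pays 18.
careful: no screening nets 16; the screening nets 18 − 3 = 15. careful stays.
reckless: no screening nets 16; the screening nets 18 − 15 = 3. reckless stays.
No type deviates, so pooling is sustained.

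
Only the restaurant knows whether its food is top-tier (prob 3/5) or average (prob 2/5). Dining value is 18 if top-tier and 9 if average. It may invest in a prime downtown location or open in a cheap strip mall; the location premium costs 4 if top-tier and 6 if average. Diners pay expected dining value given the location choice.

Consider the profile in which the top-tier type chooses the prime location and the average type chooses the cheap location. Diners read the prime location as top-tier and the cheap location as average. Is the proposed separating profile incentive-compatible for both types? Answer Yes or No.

Under these beliefs, the prime location earns price premium 18 and the cheap location earns price premium 9.
top-tier: the prime location nets 18 − 4 = 14; the cheap location nets 9. top-tier prefers the prime location.
average: the prime location nets 18 − 6 = 12; the cheap location nets 9. average would deviate to the prime location.
average has a profitable deviation, so the profile is not an equilibrium.

No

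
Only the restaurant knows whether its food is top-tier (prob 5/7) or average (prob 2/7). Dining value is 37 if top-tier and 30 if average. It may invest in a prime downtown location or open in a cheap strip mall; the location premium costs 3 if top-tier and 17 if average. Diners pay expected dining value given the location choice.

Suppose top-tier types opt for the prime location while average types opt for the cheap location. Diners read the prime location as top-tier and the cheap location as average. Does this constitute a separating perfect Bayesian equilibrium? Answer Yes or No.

Yes

Under these beliefs, the prime location earns price premium 37 and the cheap location earns price premium 30.
top-tier: the prime location nets 37 − 3 = 34; the cheap location nets 30. top-tier prefers the prime location.
average: the prime location nets 37 − 17 = 20; the cheap location nets 30. average prefers the cheap location.
Neither type deviates, so the separating profile is an equilibrium.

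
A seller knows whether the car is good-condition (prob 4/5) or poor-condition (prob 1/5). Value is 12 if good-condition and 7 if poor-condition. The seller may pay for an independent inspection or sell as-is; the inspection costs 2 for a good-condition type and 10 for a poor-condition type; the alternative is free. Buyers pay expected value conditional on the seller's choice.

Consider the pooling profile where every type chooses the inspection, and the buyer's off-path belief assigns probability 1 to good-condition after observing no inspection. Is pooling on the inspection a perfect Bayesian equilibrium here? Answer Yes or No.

On path, the buyer holds the prior and pays 4/5·12 + 1/5·7 = 11. Off path (no inspection), believing good-condition, it pays 12.
good-condition: the inspection nets 11 − 2 = 9; no inspection nets 12. good-condition would deviate.
poor-condition: the inspection nets 11 − 10 = 1; no inspection nets 12. poor-condition would deviate.
A type deviates, so pooling fails.

No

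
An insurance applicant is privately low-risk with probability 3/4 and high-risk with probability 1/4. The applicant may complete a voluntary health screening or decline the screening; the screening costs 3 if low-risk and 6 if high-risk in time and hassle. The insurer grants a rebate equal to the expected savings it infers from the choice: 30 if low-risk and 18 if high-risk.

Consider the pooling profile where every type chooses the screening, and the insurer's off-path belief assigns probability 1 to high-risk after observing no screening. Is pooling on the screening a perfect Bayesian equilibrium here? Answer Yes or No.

On path, the insurer holds the prior and pays 3/4·30 + 1/4·18 = 27. Off path (no screening), believing high-risk, it pays 18.
low-risk: the screening nets 27 − 3 = 24; no screening nets 18. low-risk stays.
high-risk: the screening nets 27 − 6 = 21; no screening nets 18. high-risk stays.
No type deviates, so pooling is sustained.

Yes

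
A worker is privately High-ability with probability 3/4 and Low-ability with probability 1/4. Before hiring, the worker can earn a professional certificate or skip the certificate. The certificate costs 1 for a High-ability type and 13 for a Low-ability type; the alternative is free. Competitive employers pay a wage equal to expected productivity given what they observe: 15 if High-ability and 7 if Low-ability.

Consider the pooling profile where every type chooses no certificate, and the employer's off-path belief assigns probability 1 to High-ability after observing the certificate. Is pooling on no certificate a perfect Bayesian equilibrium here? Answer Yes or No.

On path, the employer holds the prior and pays 3/4·15 + 1/4·7 = 13. Off path (the certificate), believing High-ability, it pays 15.
High-ability: no certificate nets 13; the certificate nets 15 − 1 = 14. High-ability would deviate.
Low-ability: no certificate nets 13; the certificate nets 15 − 13 = 2. Low-ability stays.
A type deviates, so pooling fails.

No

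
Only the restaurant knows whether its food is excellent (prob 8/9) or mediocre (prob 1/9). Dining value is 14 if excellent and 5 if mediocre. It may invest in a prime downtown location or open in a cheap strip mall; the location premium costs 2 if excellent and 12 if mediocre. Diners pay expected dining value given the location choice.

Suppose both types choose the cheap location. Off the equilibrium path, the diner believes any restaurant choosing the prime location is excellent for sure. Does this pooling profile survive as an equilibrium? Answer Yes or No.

On path, the diner holds the prior and pays 8/9·14 + 1/9·5 = 13. Off path (the prime location), believing excellent, it pays 14.
excellent: the cheap location nets 13; the prime location nets 14 − 2 = 12. excellent stays.
mediocre: the cheap location nets 13; the prime location nets 14 − 12 = 2. mediocre stays.
No type deviates, so pooling is sustained.

Yes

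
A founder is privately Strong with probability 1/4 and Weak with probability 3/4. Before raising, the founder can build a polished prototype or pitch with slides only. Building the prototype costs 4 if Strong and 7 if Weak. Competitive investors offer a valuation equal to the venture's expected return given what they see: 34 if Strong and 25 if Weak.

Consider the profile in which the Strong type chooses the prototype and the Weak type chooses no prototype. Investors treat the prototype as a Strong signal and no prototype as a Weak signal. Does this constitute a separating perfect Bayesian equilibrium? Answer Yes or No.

Under these beliefs, the prototype earns valuation 34 and no prototype earns valuation 25.
Strong: the prototype nets 34 − 4 = 30; no prototype nets 25. Strong prefers the prototype.
Weak: the prototype nets 34 − 7 = 27; no prototype nets 25. Weak would deviate to the prototype.
Weak has a profitable deviation, so the profile is not an equilibrium.

No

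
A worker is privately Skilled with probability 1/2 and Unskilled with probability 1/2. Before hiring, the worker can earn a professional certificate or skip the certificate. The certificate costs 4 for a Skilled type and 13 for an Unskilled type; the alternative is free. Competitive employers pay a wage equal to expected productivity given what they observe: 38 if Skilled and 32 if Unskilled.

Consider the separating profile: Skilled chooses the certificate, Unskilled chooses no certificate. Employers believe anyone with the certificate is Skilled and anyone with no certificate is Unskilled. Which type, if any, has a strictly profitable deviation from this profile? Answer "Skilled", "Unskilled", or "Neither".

Neither

The certificate pays 38; no certificate pays 32.
Skilled: assigned the certificate, nets 38 − 4 = 34; deviating to no certificate nets 32.
Unskilled: assigned no certificate, nets 32; deviating to the certificate nets 38 − 13 = 25.
Both types strictly prefer their assigned action; no profitable deviation.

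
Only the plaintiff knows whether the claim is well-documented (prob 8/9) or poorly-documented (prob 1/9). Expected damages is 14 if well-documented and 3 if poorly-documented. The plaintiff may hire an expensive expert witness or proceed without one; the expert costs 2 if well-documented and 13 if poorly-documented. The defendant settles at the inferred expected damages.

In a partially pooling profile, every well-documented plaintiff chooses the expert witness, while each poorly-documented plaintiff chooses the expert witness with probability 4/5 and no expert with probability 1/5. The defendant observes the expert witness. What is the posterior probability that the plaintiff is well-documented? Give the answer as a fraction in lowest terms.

10/11

P(the expert witness) = (8/9)·1 + (1/9)·(4/5) = 44/45.
By Bayes' rule, P(well-documented | the expert witness) = (8/9) / (44/45) = 10/11.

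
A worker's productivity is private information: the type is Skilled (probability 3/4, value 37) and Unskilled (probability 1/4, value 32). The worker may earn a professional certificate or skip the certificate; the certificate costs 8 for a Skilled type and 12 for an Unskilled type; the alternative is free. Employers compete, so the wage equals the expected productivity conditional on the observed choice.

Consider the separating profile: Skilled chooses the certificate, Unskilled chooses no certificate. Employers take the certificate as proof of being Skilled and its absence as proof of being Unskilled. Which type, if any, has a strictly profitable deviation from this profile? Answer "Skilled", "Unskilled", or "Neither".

The certificate pays 37; no certificate pays 32.
Skilled: assigned the certificate, nets 37 − 8 = 29; deviating to no certificate nets 32.
Unskilled: assigned no certificate, nets 32; deviating to the certificate nets 37 − 12 = 25.
The Skilled type gains 3 by deviating.

Skilled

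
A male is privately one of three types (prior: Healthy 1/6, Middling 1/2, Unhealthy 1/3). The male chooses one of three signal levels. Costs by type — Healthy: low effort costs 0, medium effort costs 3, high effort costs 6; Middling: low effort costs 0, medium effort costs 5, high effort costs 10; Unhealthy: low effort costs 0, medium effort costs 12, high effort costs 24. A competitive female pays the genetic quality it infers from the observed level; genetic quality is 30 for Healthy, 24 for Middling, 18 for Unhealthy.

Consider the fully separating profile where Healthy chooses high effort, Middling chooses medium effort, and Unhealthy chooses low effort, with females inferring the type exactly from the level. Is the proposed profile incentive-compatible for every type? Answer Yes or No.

No

Separating mating payoffs: high effort → 30, medium effort → 24, low effort → 18.
Healthy (assigned high effort): low effort: 18 − 0 = 18; medium effort: 24 − 3 = 21; high effort: 30 − 6 = 24. Healthy stays.
Middling (assigned medium effort): low effort: 18 − 0 = 18; medium effort: 24 − 5 = 19; high effort: 30 − 10 = 20. Middling prefers high effort.
Unhealthy (assigned low effort): low effort: 18 − 0 = 18; medium effort: 24 − 12 = 12; high effort: 30 − 24 = 6. Unhealthy stays.
At least one type deviates; the separating profile fails.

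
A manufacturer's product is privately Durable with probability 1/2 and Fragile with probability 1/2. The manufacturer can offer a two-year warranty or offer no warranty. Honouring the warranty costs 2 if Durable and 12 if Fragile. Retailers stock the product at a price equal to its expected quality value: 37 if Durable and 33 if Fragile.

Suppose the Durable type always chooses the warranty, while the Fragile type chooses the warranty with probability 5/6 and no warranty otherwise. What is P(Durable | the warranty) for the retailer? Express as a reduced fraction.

P(the warranty) = (1/2)·1 + (1/2)·(5/6) = 11/12.
By Bayes' rule, P(Durable | the warranty) = (1/2) / (11/12) = 6/11.

6/11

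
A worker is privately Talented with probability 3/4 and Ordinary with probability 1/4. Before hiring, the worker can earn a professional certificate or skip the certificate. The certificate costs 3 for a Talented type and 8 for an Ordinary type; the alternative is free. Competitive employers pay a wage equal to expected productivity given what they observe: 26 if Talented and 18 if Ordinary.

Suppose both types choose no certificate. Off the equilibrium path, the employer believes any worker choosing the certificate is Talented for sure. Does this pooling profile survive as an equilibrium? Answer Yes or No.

Yes

On path, the employer holds the prior and pays 3/4·26 + 1/4·18 = 24. Off path (the certificate), believing Talented, it pays 26.
Talented: no certificate nets 24; the certificate nets 26 − 3 = 23. Talented stays.
Ordinary: no certificate nets 24; the certificate nets 26 − 8 = 18. Ordinary stays.
No type deviates, so pooling is sustained.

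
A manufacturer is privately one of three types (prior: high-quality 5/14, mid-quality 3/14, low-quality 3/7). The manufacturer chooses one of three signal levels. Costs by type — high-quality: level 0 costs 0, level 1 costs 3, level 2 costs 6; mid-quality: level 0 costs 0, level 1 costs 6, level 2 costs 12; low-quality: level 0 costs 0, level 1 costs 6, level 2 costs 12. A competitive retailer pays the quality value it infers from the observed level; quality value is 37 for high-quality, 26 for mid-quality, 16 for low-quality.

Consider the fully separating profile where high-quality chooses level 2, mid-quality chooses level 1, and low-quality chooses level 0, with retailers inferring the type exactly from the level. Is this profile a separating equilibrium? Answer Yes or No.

Separating prices: level 2 → 37, level 1 → 26, level 0 → 16.
high-quality (assigned level 2): level 0: 16 − 0 = 16; level 1: 26 − 3 = 23; level 2: 37 − 6 = 31. high-quality stays.
mid-quality (assigned level 1): level 0: 16 − 0 = 16; level 1: 26 − 6 = 20; level 2: 37 − 12 = 25. mid-quality prefers level 2.
low-quality (assigned level 0): level 0: 16 − 0 = 16; level 1: 26 − 6 = 20; level 2: 37 − 12 = 25. low-quality prefers level 2.
At least one type deviates; the separating profile fails.

No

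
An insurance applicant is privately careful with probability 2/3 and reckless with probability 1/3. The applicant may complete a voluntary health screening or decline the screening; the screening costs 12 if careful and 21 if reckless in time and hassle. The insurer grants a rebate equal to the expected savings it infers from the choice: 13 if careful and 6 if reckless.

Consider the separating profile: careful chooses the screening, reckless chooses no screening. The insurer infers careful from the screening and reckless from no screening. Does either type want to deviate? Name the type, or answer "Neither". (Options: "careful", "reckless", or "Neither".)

The screening pays 13; no screening pays 6.
careful: assigned the screening, nets 13 − 12 = 1; deviating to no screening nets 6.
reckless: assigned no screening, nets 6; deviating to the screening nets 13 − 21 = -8.
The careful type gains 5 by deviating.

careful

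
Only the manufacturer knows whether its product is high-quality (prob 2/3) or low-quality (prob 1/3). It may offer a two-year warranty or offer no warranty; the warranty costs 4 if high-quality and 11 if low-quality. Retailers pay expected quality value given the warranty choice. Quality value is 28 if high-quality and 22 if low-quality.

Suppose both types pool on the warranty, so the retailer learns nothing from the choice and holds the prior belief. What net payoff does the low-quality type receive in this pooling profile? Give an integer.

15

Pooled price = 2/3·28 + 1/3·22 = 26.
low-quality pays cost 11 for the warranty, so net payoff = 26 − 11 = 15.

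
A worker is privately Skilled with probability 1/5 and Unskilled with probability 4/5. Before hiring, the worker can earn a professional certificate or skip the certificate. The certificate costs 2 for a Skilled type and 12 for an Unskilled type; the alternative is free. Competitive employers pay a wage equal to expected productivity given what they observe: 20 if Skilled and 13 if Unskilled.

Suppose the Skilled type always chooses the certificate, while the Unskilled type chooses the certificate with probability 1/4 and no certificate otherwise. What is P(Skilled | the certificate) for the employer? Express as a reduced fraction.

1/2

P(the certificate) = (1/5)·1 + (4/5)·(1/4) = 2/5.
By Bayes' rule, P(Skilled | the certificate) = (1/5) / (2/5) = 1/2.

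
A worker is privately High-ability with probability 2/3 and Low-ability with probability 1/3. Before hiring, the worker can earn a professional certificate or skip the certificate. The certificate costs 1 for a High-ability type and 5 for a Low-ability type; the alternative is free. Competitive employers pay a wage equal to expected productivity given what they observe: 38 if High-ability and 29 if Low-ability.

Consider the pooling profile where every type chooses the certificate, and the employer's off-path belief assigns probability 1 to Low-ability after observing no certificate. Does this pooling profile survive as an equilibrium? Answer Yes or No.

On path, the employer holds the prior and pays 2/3·38 + 1/3·29 = 35. Off path (no certificate), believing Low-ability, it pays 29.
High-ability: the certificate nets 35 − 1 = 34; no certificate nets 29. High-ability stays.
Low-ability: the certificate nets 35 − 5 = 30; no certificate nets 29. Low-ability stays.
No type deviates, so pooling is sustained.

Yes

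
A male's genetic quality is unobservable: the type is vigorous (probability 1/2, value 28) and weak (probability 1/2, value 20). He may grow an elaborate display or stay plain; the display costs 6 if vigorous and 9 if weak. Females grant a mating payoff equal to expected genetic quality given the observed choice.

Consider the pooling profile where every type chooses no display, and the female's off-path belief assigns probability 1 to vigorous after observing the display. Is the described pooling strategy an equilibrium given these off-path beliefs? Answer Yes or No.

On path, the female holds the prior and pays 1/2·28 + 1/2·20 = 24. Off path (the display), believing vigorous, it pays 28.
vigorous: no display nets 24; the display nets 28 − 6 = 22. vigorous stays.
weak: no display nets 24; the display nets 28 − 9 = 19. weak stays.
No type deviates, so pooling is sustained.

Yes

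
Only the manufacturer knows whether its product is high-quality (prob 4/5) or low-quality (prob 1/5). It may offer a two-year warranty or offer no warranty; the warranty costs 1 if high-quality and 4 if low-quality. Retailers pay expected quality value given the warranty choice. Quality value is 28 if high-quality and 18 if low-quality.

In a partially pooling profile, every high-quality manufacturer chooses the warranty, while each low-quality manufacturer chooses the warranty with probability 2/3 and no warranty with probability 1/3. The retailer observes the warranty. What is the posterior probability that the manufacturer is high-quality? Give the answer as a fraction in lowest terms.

6/7

P(the warranty) = (4/5)·1 + (1/5)·(2/3) = 14/15.
By Bayes' rule, P(high-quality | the warranty) = (4/5) / (14/15) = 6/7.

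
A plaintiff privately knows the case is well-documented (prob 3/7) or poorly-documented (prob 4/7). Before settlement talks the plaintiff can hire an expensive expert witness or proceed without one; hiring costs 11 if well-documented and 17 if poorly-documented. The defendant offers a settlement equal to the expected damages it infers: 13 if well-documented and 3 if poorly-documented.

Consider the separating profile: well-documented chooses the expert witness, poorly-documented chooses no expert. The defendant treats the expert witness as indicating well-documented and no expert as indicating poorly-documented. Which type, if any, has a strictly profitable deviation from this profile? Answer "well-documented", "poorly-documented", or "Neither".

The expert witness pays 13; no expert pays 3.
well-documented: assigned the expert witness, nets 13 − 11 = 2; deviating to no expert nets 3.
poorly-documented: assigned no expert, nets 3; deviating to the expert witness nets 13 − 17 = -4.
The well-documented type gains 1 by deviating.

well-documented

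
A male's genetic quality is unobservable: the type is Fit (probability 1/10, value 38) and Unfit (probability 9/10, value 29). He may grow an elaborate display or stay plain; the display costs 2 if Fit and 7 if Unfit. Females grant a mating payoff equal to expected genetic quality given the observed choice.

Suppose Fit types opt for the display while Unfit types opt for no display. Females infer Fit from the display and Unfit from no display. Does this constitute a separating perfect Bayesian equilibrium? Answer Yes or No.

No

Under these beliefs, the display earns mating payoff 38 and no display earns mating payoff 29.
Fit: the display nets 38 − 2 = 36; no display nets 29. Fit prefers the display.
Unfit: the display nets 38 − 7 = 31; no display nets 29. Unfit would deviate to the display.
Unfit has a profitable deviation, so the profile is not an equilibrium.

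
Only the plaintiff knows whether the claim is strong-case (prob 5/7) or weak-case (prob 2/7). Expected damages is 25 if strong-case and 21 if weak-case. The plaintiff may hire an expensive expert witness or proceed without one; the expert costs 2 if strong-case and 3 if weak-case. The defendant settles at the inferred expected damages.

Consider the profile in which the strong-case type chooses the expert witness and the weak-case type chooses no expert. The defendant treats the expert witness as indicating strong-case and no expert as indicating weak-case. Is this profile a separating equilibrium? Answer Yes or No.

Under these beliefs, the expert witness earns settlement 25 and no expert earns settlement 21.
strong-case: the expert witness nets 25 − 2 = 23; no expert nets 21. strong-case prefers the expert witness.
weak-case: the expert witness nets 25 − 3 = 22; no expert nets 21. weak-case would deviate to the expert witness.
weak-case has a profitable deviation, so the profile is not an equilibrium.

No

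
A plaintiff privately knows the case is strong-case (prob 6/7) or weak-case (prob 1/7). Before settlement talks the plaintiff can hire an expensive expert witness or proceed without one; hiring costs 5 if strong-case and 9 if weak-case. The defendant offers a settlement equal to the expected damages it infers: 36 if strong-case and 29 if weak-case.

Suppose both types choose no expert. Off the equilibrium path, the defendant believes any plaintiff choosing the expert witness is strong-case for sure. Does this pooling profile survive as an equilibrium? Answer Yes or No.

On path, the defendant holds the prior and pays 6/7·36 + 1/7·29 = 35. Off path (the expert witness), believing strong-case, it pays 36.
strong-case: no expert nets 35; the expert witness nets 36 − 5 = 31. strong-case stays.
weak-case: no expert nets 35; the expert witness nets 36 − 9 = 27. weak-case stays.
No type deviates, so pooling is sustained.

Yes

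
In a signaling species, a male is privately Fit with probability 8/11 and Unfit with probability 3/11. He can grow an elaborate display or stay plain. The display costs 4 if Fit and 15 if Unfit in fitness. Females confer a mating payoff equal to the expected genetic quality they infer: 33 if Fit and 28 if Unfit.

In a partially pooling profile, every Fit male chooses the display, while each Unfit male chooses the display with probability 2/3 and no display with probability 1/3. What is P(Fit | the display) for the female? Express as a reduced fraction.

P(the display) = (8/11)·1 + (3/11)·(2/3) = 10/11.
By Bayes' rule, P(Fit | the display) = (8/11) / (10/11) = 4/5.

4/5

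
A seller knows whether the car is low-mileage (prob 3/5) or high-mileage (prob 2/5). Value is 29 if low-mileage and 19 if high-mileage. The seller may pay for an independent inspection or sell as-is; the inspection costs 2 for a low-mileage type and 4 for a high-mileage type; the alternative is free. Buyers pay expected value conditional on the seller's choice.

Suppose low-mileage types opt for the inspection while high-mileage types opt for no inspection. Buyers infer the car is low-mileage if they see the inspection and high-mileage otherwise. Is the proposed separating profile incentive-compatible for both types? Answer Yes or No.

Under these beliefs, the inspection earns price 29 and no inspection earns price 19.
low-mileage: the inspection nets 29 − 2 = 27; no inspection nets 19. low-mileage prefers the inspection.
high-mileage: the inspection nets 29 − 4 = 25; no inspection nets 19. high-mileage would deviate to the inspection.
high-mileage has a profitable deviation, so the profile is not an equilibrium.

No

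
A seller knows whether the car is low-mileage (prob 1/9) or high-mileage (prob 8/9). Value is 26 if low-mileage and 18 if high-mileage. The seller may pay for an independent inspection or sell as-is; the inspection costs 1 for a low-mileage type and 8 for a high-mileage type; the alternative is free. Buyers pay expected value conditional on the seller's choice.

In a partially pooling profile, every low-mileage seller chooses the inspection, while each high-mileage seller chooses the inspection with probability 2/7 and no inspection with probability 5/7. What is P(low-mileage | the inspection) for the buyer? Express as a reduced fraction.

P(the inspection) = (1/9)·1 + (8/9)·(2/7) = 23/63.
By Bayes' rule, P(low-mileage | the inspection) = (1/9) / (23/63) = 7/23.

7/23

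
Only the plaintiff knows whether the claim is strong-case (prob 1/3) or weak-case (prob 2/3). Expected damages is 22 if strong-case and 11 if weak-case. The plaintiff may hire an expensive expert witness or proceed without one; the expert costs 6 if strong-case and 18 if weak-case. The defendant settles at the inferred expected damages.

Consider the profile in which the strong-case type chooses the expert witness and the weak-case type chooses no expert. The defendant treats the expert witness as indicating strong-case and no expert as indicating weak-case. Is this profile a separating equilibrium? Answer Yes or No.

Under these beliefs, the expert witness earns settlement 22 and no expert earns settlement 11.
strong-case: the expert witness nets 22 − 6 = 16; no expert nets 11. strong-case prefers the expert witness.
weak-case: the expert witness nets 22 − 18 = 4; no expert nets 11. weak-case prefers no expert.
Neither type deviates, so the separating profile is an equilibrium.

Yes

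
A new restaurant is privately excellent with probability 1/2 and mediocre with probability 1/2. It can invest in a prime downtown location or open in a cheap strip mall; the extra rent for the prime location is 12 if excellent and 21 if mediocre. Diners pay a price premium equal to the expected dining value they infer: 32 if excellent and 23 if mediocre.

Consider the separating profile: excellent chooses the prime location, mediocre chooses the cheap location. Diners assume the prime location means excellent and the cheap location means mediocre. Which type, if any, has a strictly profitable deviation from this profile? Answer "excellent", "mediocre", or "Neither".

excellent

The prime location pays 32; the cheap location pays 23.
excellent: assigned the prime location, nets 32 − 12 = 20; deviating to the cheap location nets 23.
mediocre: assigned the cheap location, nets 23; deviating to the prime location nets 32 − 21 = 11.
The excellent type gains 3 by deviating.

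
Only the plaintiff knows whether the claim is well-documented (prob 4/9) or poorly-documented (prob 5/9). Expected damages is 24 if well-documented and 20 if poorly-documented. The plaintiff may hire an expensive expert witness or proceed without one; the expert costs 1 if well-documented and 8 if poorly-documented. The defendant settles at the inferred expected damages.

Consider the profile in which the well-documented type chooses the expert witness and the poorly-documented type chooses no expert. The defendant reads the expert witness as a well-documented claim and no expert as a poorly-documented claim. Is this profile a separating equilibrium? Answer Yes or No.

Under these beliefs, the expert witness earns settlement 24 and no expert earns settlement 20.
well-documented: the expert witness nets 24 − 1 = 23; no expert nets 20. well-documented prefers the expert witness.
poorly-documented: the expert witness nets 24 − 8 = 16; no expert nets 20. poorly-documented prefers no expert.
Neither type deviates, so the separating profile is an equilibrium.

Yes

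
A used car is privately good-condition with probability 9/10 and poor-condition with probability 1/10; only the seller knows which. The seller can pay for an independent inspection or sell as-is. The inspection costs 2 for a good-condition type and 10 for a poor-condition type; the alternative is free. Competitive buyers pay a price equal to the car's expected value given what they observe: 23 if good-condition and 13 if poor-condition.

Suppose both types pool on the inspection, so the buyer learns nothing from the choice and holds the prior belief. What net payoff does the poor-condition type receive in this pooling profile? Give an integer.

12

Pooled price = 9/10·23 + 1/10·13 = 22.
poor-condition pays cost 10 for the inspection, so net payoff = 22 − 10 = 12.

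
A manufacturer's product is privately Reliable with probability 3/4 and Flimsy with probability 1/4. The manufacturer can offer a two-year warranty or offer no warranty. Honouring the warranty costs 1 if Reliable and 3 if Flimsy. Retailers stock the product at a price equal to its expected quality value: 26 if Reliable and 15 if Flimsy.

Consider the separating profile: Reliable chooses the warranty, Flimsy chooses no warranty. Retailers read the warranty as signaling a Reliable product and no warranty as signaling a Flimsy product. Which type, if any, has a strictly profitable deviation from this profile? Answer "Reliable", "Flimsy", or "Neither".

The warranty pays 26; no warranty pays 15.
Reliable: assigned the warranty, nets 26 − 1 = 25; deviating to no warranty nets 15.
Flimsy: assigned no warranty, nets 15; deviating to the warranty nets 26 − 3 = 23.
The Flimsy type gains 8 by deviating.

Flimsy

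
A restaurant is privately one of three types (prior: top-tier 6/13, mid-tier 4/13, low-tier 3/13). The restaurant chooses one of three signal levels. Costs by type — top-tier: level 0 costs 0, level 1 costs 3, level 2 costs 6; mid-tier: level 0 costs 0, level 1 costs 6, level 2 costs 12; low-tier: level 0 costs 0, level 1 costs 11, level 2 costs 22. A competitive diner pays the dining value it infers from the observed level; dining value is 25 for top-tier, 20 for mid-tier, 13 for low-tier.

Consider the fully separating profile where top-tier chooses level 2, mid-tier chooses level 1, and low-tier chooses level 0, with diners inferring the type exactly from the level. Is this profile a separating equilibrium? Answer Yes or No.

Yes

Separating price premiums: level 2 → 25, level 1 → 20, level 0 → 13.
top-tier (assigned level 2): level 0: 13 − 0 = 13; level 1: 20 − 3 = 17; level 2: 25 − 6 = 19. top-tier stays.
mid-tier (assigned level 1): level 0: 13 − 0 = 13; level 1: 20 − 6 = 14; level 2: 25 − 12 = 13. mid-tier stays.
low-tier (assigned level 0): level 0: 13 − 0 = 13; level 1: 20 − 11 = 9; level 2: 25 − 22 = 3. low-tier stays.
Every type prefers its assigned level; separation holds.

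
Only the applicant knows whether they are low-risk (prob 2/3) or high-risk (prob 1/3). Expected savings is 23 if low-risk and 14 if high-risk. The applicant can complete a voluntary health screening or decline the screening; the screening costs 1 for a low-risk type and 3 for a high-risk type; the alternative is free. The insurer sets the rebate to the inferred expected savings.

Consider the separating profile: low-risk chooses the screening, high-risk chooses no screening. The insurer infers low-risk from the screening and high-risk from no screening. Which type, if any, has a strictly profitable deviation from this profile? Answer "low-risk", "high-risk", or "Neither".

high-risk

The screening pays 23; no screening pays 14.
low-risk: assigned the screening, nets 23 − 1 = 22; deviating to no screening nets 14.
high-risk: assigned no screening, nets 14; deviating to the screening nets 23 − 3 = 20.
The high-risk type gains 6 by deviating.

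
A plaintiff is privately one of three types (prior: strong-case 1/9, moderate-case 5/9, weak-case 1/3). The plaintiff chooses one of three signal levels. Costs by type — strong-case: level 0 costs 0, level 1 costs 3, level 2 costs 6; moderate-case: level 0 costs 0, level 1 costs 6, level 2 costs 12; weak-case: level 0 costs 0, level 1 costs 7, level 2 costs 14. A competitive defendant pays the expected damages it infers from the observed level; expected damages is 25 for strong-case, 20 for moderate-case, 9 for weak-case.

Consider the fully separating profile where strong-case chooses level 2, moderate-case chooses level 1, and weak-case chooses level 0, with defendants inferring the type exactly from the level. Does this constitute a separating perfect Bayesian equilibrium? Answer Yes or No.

No

Separating settlements: level 2 → 25, level 1 → 20, level 0 → 9.
strong-case (assigned level 2): level 0: 9 − 0 = 9; level 1: 20 − 3 = 17; level 2: 25 − 6 = 19. strong-case stays.
moderate-case (assigned level 1): level 0: 9 − 0 = 9; level 1: 20 − 6 = 14; level 2: 25 − 12 = 13. moderate-case stays.
weak-case (assigned level 0): level 0: 9 − 0 = 9; level 1: 20 − 7 = 13; level 2: 25 − 14 = 11. weak-case prefers level 1.
At least one type deviates; the separating profile fails.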